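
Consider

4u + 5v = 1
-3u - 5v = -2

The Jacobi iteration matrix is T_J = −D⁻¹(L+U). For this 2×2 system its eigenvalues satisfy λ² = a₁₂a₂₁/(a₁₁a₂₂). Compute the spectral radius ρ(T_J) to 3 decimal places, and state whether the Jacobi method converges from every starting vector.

0.866

a₁₂a₂₁/(a₁₁a₂₂) = (5)·(-3) / ((4)·(-5)) = 0.750000
ρ = √|0.750000| = √0.750000 = 0.866
ρ < 1, so Jacobi converges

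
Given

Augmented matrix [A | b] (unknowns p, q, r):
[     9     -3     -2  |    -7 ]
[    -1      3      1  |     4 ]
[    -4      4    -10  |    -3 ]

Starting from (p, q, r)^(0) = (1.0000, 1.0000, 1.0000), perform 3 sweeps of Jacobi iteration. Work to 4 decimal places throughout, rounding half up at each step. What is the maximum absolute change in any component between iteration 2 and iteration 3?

Iteration 1:
  p = (-7 - (-3)·1.0000 - (-2)·1.0000) / (9) = -0.2222
  q = (4 - (-1)·1.0000 - (1)·1.0000) / (3) = 1.3333
  r = (-3 - (-4)·1.0000 - (4)·1.0000) / (-10) = 0.3000
Iteration 2:
  p = (-7 - (-3)·1.3333 - (-2)·0.3000) / (9) = -0.2667
  q = (4 - (-1)·-0.2222 - (1)·0.3000) / (3) = 1.1593
  r = (-3 - (-4)·-0.2222 - (4)·1.3333) / (-10) = 0.9222
Iteration 3:
  p = (-7 - (-3)·1.1593 - (-2)·0.9222) / (9) = -0.1864
  q = (4 - (-1)·-0.2667 - (1)·0.9222) / (3) = 0.9370
  r = (-3 - (-4)·-0.2667 - (4)·1.1593) / (-10) = 0.8704
Change: (0.0803, -0.2223, -0.0518) → max |·| = 0.2223

0.2223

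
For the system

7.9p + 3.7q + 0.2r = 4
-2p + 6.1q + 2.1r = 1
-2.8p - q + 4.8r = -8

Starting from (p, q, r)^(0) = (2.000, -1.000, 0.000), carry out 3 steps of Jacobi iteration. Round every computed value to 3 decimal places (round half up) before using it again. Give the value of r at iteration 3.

-1.434

Iteration 1:
  p = (4 - (3.7)·-1.000 - (0.2)·0.000) / (7.9) = 0.975
  q = (1 - (-2)·2.000 - (2.1)·0.000) / (6.1) = 0.820
  r = (-8 - (-2.8)·2.000 - (-1)·-1.000) / (4.8) = -0.708
Iteration 2:
  p = (4 - (3.7)·0.820 - (0.2)·-0.708) / (7.9) = 0.140
  q = (1 - (-2)·0.975 - (2.1)·-0.708) / (6.1) = 0.727
  r = (-8 - (-2.8)·0.975 - (-1)·0.820) / (4.8) = -0.927
Iteration 3:
  p = (4 - (3.7)·0.727 - (0.2)·-0.927) / (7.9) = 0.189
  q = (1 - (-2)·0.140 - (2.1)·-0.927) / (6.1) = 0.529
  r = (-8 - (-2.8)·0.140 - (-1)·0.727) / (4.8) = -1.434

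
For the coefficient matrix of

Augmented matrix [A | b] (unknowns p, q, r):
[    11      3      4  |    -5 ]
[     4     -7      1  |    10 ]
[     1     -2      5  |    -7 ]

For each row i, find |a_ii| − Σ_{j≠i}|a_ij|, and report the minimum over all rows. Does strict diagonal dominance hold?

row 1: |11| − (3+4) = 4
row 2: |-7| − (4+1) = 2
row 3: |5| − (1+2) = 2
minimum over rows = 2 → strictly diagonally dominant (convergence guaranteed)

2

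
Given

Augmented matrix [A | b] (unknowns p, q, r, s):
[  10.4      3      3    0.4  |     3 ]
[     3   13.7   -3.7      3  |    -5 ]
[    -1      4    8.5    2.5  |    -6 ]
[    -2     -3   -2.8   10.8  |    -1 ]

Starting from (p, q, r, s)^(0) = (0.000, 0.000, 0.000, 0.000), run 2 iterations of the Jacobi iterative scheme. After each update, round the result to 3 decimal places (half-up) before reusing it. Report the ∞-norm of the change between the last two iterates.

Iteration 1:
  p = (3 - (3)·0.000 - (3)·0.000 - (0.4)·0.000) / (10.4) = 0.288
  q = (-5 - (3)·0.000 - (-3.7)·0.000 - (3)·0.000) / (13.7) = -0.365
  r = (-6 - (-1)·0.000 - (4)·0.000 - (2.5)·0.000) / (8.5) = -0.706
  s = (-1 - (-2)·0.000 - (-3)·0.000 - (-2.8)·0.000) / (10.8) = -0.093
Iteration 2:
  p = (3 - (3)·-0.365 - (3)·-0.706 - (0.4)·-0.093) / (10.4) = 0.601
  q = (-5 - (3)·0.288 - (-3.7)·-0.706 - (3)·-0.093) / (13.7) = -0.598
  r = (-6 - (-1)·0.288 - (4)·-0.365 - (2.5)·-0.093) / (8.5) = -0.473
  s = (-1 - (-2)·0.288 - (-3)·-0.365 - (-2.8)·-0.706) / (10.8) = -0.324
Change: (0.313, -0.233, 0.233, -0.231) → max |·| = 0.313

0.313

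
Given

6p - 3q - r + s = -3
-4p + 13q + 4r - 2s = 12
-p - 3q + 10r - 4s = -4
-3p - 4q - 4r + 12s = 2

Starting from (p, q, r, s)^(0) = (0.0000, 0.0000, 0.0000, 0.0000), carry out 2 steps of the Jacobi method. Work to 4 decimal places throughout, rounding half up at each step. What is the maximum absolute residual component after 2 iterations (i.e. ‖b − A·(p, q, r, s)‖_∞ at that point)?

Iteration 1:
  p = (-3 - (-3)·0.0000 - (-1)·0.0000 - (1)·0.0000) / (6) = -0.5000
  q = (12 - (-4)·0.0000 - (4)·0.0000 - (-2)·0.0000) / (13) = 0.9231
  r = (-4 - (-1)·0.0000 - (-3)·0.0000 - (-4)·0.0000) / (10) = -0.4000
  s = (2 - (-3)·0.0000 - (-4)·0.0000 - (-4)·0.0000) / (12) = 0.1667
Iteration 2:
  p = (-3 - (-3)·0.9231 - (-1)·-0.4000 - (1)·0.1667) / (6) = -0.1329
  q = (12 - (-4)·-0.5000 - (4)·-0.4000 - (-2)·0.1667) / (13) = 0.9180
  r = (-4 - (-1)·-0.5000 - (-3)·0.9231 - (-4)·0.1667) / (10) = -0.1064
  s = (2 - (-3)·-0.5000 - (-4)·0.9231 - (-4)·-0.4000) / (12) = 0.2160
Residual b − A·x = (0.2290, 0.3920, 0.5491, 2.2557); ∞-norm = 2.2557

2.2557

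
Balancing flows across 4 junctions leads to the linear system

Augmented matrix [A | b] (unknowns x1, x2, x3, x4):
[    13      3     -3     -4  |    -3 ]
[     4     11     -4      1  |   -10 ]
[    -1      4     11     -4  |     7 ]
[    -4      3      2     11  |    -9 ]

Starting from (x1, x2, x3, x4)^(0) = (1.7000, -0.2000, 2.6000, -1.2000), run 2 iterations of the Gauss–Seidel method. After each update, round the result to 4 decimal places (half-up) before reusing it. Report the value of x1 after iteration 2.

-0.4903

Iteration 1:
  x1 = (-3 - (3)·-0.2000 - (-3)·2.6000 - (-4)·-1.2000) / (13) = 0.0462
  x2 = (-10 - (4)·0.0462 - (-4)·2.6000 - (1)·-1.2000) / (11) = 0.1287
  x3 = (7 - (-1)·0.0462 - (4)·0.1287 - (-4)·-1.2000) / (11) = 0.1574
  x4 = (-9 - (-4)·0.0462 - (3)·0.1287 - (2)·0.1574) / (11) = -0.8651
Iteration 2:
  x1 = (-3 - (3)·0.1287 - (-3)·0.1574 - (-4)·-0.8651) / (13) = -0.4903
  x2 = (-10 - (4)·-0.4903 - (-4)·0.1574 - (1)·-0.8651) / (11) = -0.5949
  x3 = (7 - (-1)·-0.4903 - (4)·-0.5949 - (-4)·-0.8651) / (11) = 0.4935
  x4 = (-9 - (-4)·-0.4903 - (3)·-0.5949 - (2)·0.4935) / (11) = -0.9240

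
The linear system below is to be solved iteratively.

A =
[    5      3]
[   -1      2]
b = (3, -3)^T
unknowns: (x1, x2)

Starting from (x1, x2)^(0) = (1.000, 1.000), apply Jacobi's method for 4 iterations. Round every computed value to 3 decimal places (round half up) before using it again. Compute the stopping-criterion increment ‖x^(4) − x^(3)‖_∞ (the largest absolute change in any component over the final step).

0.360

Iteration 1:
  x1 = (3 - (3)·1.000) / (5) = 0.000
  x2 = (-3 - (-1)·1.000) / (2) = -1.000
Iteration 2:
  x1 = (3 - (3)·-1.000) / (5) = 1.200
  x2 = (-3 - (-1)·0.000) / (2) = -1.500
Iteration 3:
  x1 = (3 - (3)·-1.500) / (5) = 1.500
  x2 = (-3 - (-1)·1.200) / (2) = -0.900
Iteration 4:
  x1 = (3 - (3)·-0.900) / (5) = 1.140
  x2 = (-3 - (-1)·1.500) / (2) = -0.750
Change: (-0.360, 0.150) → max |·| = 0.360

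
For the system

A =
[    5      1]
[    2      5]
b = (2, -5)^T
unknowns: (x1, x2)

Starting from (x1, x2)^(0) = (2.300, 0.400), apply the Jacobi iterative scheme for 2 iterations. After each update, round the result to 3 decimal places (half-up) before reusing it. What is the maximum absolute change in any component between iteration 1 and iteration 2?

0.792

Iteration 1:
  x1 = (2 - (1)·0.400) / (5) = 0.320
  x2 = (-5 - (2)·2.300) / (5) = -1.920
Iteration 2:
  x1 = (2 - (1)·-1.920) / (5) = 0.784
  x2 = (-5 - (2)·0.320) / (5) = -1.128
Change: (0.464, 0.792) → max |·| = 0.792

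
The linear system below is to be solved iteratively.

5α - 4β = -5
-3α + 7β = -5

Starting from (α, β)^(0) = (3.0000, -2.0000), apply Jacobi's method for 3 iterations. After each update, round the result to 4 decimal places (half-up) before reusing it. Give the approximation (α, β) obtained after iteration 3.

Iteration 1:
  α = (-5 - (-4)·-2.0000) / (5) = -2.6000
  β = (-5 - (-3)·3.0000) / (7) = 0.5714
Iteration 2:
  α = (-5 - (-4)·0.5714) / (5) = -0.5429
  β = (-5 - (-3)·-2.6000) / (7) = -1.8286
Iteration 3:
  α = (-5 - (-4)·-1.8286) / (5) = -2.4629
  β = (-5 - (-3)·-0.5429) / (7) = -0.9470

(-2.4629, -0.9470)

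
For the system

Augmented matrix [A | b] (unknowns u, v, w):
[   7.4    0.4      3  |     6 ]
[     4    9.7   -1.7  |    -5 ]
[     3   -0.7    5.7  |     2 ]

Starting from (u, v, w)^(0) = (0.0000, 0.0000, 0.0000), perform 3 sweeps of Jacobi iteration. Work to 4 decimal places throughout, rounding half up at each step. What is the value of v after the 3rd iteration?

Iteration 1:
  u = (6 - (0.4)·0.0000 - (3)·0.0000) / (7.4) = 0.8108
  v = (-5 - (4)·0.0000 - (-1.7)·0.0000) / (9.7) = -0.5155
  w = (2 - (3)·0.0000 - (-0.7)·0.0000) / (5.7) = 0.3509
Iteration 2:
  u = (6 - (0.4)·-0.5155 - (3)·0.3509) / (7.4) = 0.6964
  v = (-5 - (4)·0.8108 - (-1.7)·0.3509) / (9.7) = -0.7883
  w = (2 - (3)·0.8108 - (-0.7)·-0.5155) / (5.7) = -0.1392
Iteration 3:
  u = (6 - (0.4)·-0.7883 - (3)·-0.1392) / (7.4) = 0.9099
  v = (-5 - (4)·0.6964 - (-1.7)·-0.1392) / (9.7) = -0.8270
  w = (2 - (3)·0.6964 - (-0.7)·-0.7883) / (5.7) = -0.1125

-0.8270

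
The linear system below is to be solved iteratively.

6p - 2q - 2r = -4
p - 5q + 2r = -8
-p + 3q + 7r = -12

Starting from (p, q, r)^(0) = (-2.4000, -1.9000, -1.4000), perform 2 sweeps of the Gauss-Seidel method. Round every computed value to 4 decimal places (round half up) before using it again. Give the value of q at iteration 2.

Iteration 1:
  p = (-4 - (-2)·-1.9000 - (-2)·-1.4000) / (6) = -1.7667
  q = (-8 - (1)·-1.7667 - (2)·-1.4000) / (-5) = 0.6867
  r = (-12 - (-1)·-1.7667 - (3)·0.6867) / (7) = -2.2610
Iteration 2:
  p = (-4 - (-2)·0.6867 - (-2)·-2.2610) / (6) = -1.1914
  q = (-8 - (1)·-1.1914 - (2)·-2.2610) / (-5) = 0.4573
  r = (-12 - (-1)·-1.1914 - (3)·0.4573) / (7) = -2.0805

0.4573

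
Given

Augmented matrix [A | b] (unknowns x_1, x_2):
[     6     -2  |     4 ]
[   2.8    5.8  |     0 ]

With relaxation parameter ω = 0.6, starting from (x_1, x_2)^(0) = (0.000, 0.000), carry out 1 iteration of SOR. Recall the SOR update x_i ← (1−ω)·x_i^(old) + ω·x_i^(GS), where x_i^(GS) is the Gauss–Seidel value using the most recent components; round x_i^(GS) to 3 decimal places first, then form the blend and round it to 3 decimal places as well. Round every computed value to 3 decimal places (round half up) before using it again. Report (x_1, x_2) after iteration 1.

Iteration 1:
  x_1: GS value = (4 - (-2)·0.000) / (6) = 0.667;  x_1 ← (1−ω)·0.000 + ω·0.667 = 0.400
  x_2: GS value = (0 - (2.8)·0.400) / (5.8) = -0.193;  x_2 ← (1−ω)·0.000 + ω·-0.193 = -0.116

(0.400, -0.116)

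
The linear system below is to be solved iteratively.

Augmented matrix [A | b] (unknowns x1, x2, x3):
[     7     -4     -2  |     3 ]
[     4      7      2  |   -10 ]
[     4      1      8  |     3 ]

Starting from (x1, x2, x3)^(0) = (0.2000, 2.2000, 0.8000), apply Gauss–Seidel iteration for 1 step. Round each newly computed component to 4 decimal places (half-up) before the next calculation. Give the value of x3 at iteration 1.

-0.2383

Iteration 1:
  x1 = (3 - (-4)·2.2000 - (-2)·0.8000) / (7) = 1.9143
  x2 = (-10 - (4)·1.9143 - (2)·0.8000) / (7) = -2.7510
  x3 = (3 - (4)·1.9143 - (1)·-2.7510) / (8) = -0.2383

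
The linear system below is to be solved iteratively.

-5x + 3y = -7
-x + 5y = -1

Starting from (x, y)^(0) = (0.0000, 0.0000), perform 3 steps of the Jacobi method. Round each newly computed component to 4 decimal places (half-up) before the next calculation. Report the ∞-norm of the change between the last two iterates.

0.1680

Iteration 1:
  x = (-7 - (3)·0.0000) / (-5) = 1.4000
  y = (-1 - (-1)·0.0000) / (5) = -0.2000
Iteration 2:
  x = (-7 - (3)·-0.2000) / (-5) = 1.2800
  y = (-1 - (-1)·1.4000) / (5) = 0.0800
Iteration 3:
  x = (-7 - (3)·0.0800) / (-5) = 1.4480
  y = (-1 - (-1)·1.2800) / (5) = 0.0560
Change: (0.1680, -0.0240) → max |·| = 0.1680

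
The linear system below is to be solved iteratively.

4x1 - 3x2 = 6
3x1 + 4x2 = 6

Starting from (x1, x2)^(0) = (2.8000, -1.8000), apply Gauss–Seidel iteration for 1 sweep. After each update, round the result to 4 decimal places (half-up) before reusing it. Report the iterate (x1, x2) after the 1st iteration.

(0.1500, 1.3875)

Iteration 1:
  x1 = (6 - (-3)·-1.8000) / (4) = 0.1500
  x2 = (6 - (3)·0.1500) / (4) = 1.3875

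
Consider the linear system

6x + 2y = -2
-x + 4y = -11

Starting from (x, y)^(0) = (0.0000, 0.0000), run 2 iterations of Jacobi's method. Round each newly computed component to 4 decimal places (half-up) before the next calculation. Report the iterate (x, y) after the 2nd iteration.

Iteration 1:
  x = (-2 - (2)·0.0000) / (6) = -0.3333
  y = (-11 - (-1)·0.0000) / (4) = -2.7500
Iteration 2:
  x = (-2 - (2)·-2.7500) / (6) = 0.5833
  y = (-11 - (-1)·-0.3333) / (4) = -2.8333

(0.5833, -2.8333)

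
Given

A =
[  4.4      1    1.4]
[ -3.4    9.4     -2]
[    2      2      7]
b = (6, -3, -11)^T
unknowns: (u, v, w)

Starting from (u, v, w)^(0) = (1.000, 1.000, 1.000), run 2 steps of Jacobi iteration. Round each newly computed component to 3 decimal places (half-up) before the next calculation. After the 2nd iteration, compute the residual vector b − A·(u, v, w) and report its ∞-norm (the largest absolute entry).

4.506

Iteration 1:
  u = (6 - (1)·1.000 - (1.4)·1.000) / (4.4) = 0.818
  v = (-3 - (-3.4)·1.000 - (-2)·1.000) / (9.4) = 0.255
  w = (-11 - (2)·1.000 - (2)·1.000) / (7) = -2.143
Iteration 2:
  u = (6 - (1)·0.255 - (1.4)·-2.143) / (4.4) = 1.988
  v = (-3 - (-3.4)·0.818 - (-2)·-2.143) / (9.4) = -0.479
  w = (-11 - (2)·0.818 - (2)·0.255) / (7) = -1.878
Residual b − A·x = (0.361, 4.506, -0.872); ∞-norm = 4.506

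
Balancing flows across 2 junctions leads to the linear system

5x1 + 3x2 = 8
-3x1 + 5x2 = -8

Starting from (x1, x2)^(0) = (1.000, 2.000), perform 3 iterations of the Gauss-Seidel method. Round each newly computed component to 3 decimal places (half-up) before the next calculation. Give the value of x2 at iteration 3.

-0.586

Iteration 1:
  x1 = (8 - (3)·2.000) / (5) = 0.400
  x2 = (-8 - (-3)·0.400) / (5) = -1.360
Iteration 2:
  x1 = (8 - (3)·-1.360) / (5) = 2.416
  x2 = (-8 - (-3)·2.416) / (5) = -0.150
Iteration 3:
  x1 = (8 - (3)·-0.150) / (5) = 1.690
  x2 = (-8 - (-3)·1.690) / (5) = -0.586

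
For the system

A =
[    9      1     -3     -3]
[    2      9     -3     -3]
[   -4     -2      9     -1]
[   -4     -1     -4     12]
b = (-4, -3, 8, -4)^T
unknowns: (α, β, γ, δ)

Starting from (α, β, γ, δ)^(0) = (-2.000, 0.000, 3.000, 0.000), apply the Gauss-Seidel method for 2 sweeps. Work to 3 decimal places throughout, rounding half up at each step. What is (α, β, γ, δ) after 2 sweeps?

Iteration 1:
  α = (-4 - (1)·0.000 - (-3)·3.000 - (-3)·0.000) / (9) = 0.556
  β = (-3 - (2)·0.556 - (-3)·3.000 - (-3)·0.000) / (9) = 0.543
  γ = (8 - (-4)·0.556 - (-2)·0.543 - (-1)·0.000) / (9) = 1.257
  δ = (-4 - (-4)·0.556 - (-1)·0.543 - (-4)·1.257) / (12) = 0.316
Iteration 2:
  α = (-4 - (1)·0.543 - (-3)·1.257 - (-3)·0.316) / (9) = 0.020
  β = (-3 - (2)·0.020 - (-3)·1.257 - (-3)·0.316) / (9) = 0.187
  γ = (8 - (-4)·0.020 - (-2)·0.187 - (-1)·0.316) / (9) = 0.974
  δ = (-4 - (-4)·0.020 - (-1)·0.187 - (-4)·0.974) / (12) = 0.014

(0.020, 0.187, 0.974, 0.014)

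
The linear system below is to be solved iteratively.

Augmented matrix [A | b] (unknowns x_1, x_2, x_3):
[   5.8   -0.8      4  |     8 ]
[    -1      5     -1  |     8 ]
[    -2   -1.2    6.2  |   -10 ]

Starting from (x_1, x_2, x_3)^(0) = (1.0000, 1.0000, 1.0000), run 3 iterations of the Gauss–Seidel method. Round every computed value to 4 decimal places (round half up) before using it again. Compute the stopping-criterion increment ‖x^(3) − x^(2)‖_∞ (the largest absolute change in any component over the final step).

0.3317

Iteration 1:
  x_1 = (8 - (-0.8)·1.0000 - (4)·1.0000) / (5.8) = 0.8276
  x_2 = (8 - (-1)·0.8276 - (-1)·1.0000) / (5) = 1.9655
  x_3 = (-10 - (-2)·0.8276 - (-1.2)·1.9655) / (6.2) = -0.9655
Iteration 2:
  x_1 = (8 - (-0.8)·1.9655 - (4)·-0.9655) / (5.8) = 2.3163
  x_2 = (8 - (-1)·2.3163 - (-1)·-0.9655) / (5) = 1.8702
  x_3 = (-10 - (-2)·2.3163 - (-1.2)·1.8702) / (6.2) = -0.5037
Iteration 3:
  x_1 = (8 - (-0.8)·1.8702 - (4)·-0.5037) / (5.8) = 1.9846
  x_2 = (8 - (-1)·1.9846 - (-1)·-0.5037) / (5) = 1.8962
  x_3 = (-10 - (-2)·1.9846 - (-1.2)·1.8962) / (6.2) = -0.6057
Change: (-0.3317, 0.0260, -0.1020) → max |·| = 0.3317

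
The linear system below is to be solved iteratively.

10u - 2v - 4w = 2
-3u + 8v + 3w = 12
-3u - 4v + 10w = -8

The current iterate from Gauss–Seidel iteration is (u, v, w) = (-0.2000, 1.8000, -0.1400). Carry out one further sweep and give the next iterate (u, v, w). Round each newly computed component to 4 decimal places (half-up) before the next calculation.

(0.5040, 1.7415, 0.0478)

One sweep:
  u = (2 - (-2)·1.8000 - (-4)·-0.1400) / (10) = 0.5040
  v = (12 - (-3)·0.5040 - (3)·-0.1400) / (8) = 1.7415
  w = (-8 - (-3)·0.5040 - (-4)·1.7415) / (10) = 0.0478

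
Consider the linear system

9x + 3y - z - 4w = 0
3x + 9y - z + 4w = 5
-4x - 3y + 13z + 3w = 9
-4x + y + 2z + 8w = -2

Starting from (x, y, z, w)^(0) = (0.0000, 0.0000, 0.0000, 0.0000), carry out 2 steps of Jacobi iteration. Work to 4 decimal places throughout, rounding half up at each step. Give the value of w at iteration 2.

Iteration 1:
  x = (0 - (3)·0.0000 - (-1)·0.0000 - (-4)·0.0000) / (9) = 0.0000
  y = (5 - (3)·0.0000 - (-1)·0.0000 - (4)·0.0000) / (9) = 0.5556
  z = (9 - (-4)·0.0000 - (-3)·0.0000 - (3)·0.0000) / (13) = 0.6923
  w = (-2 - (-4)·0.0000 - (1)·0.0000 - (2)·0.0000) / (8) = -0.2500
Iteration 2:
  x = (0 - (3)·0.5556 - (-1)·0.6923 - (-4)·-0.2500) / (9) = -0.2194
  y = (5 - (3)·0.0000 - (-1)·0.6923 - (4)·-0.2500) / (9) = 0.7436
  z = (9 - (-4)·0.0000 - (-3)·0.5556 - (3)·-0.2500) / (13) = 0.8782
  w = (-2 - (-4)·0.0000 - (1)·0.5556 - (2)·0.6923) / (8) = -0.4925

-0.4925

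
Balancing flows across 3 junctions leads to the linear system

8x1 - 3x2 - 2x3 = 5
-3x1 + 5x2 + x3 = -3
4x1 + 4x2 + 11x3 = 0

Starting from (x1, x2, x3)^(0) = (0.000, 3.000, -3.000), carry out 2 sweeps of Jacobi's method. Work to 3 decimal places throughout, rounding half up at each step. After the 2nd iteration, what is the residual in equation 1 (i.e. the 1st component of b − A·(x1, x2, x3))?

Iteration 1:
  x1 = (5 - (-3)·3.000 - (-2)·-3.000) / (8) = 1.000
  x2 = (-3 - (-3)·0.000 - (1)·-3.000) / (5) = 0.000
  x3 = (0 - (4)·0.000 - (4)·3.000) / (11) = -1.091
Iteration 2:
  x1 = (5 - (-3)·0.000 - (-2)·-1.091) / (8) = 0.352
  x2 = (-3 - (-3)·1.000 - (1)·-1.091) / (5) = 0.218
  x3 = (0 - (4)·1.000 - (4)·0.000) / (11) = -0.364
Residual b − A·x = (2.110, -2.670, 1.724)

2.110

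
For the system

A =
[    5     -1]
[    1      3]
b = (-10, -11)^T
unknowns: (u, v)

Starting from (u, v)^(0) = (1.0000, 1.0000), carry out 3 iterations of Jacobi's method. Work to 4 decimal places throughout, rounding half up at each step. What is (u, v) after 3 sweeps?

(-2.6133, -2.7333)

Iteration 1:
  u = (-10 - (-1)·1.0000) / (5) = -1.8000
  v = (-11 - (1)·1.0000) / (3) = -4.0000
Iteration 2:
  u = (-10 - (-1)·-4.0000) / (5) = -2.8000
  v = (-11 - (1)·-1.8000) / (3) = -3.0667
Iteration 3:
  u = (-10 - (-1)·-3.0667) / (5) = -2.6133
  v = (-11 - (1)·-2.8000) / (3) = -2.7333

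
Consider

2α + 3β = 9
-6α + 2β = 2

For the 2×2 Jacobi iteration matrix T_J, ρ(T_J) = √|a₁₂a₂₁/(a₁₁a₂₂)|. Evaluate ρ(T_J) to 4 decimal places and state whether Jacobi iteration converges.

2.1213

a₁₂a₂₁/(a₁₁a₂₂) = (3)·(-6) / ((2)·(2)) = -4.500000
ρ = √|-4.500000| = √4.500000 = 2.1213
ρ > 1, so Jacobi diverges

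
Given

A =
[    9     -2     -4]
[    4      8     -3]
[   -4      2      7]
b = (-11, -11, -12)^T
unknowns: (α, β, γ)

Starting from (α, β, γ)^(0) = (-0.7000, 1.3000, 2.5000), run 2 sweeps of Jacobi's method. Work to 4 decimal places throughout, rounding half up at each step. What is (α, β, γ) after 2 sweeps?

(-2.3464, -2.3960, -1.5877)

Iteration 1:
  α = (-11 - (-2)·1.3000 - (-4)·2.5000) / (9) = 0.1778
  β = (-11 - (4)·-0.7000 - (-3)·2.5000) / (8) = -0.0875
  γ = (-12 - (-4)·-0.7000 - (2)·1.3000) / (7) = -2.4857
Iteration 2:
  α = (-11 - (-2)·-0.0875 - (-4)·-2.4857) / (9) = -2.3464
  β = (-11 - (4)·0.1778 - (-3)·-2.4857) / (8) = -2.3960
  γ = (-12 - (-4)·0.1778 - (2)·-0.0875) / (7) = -1.5877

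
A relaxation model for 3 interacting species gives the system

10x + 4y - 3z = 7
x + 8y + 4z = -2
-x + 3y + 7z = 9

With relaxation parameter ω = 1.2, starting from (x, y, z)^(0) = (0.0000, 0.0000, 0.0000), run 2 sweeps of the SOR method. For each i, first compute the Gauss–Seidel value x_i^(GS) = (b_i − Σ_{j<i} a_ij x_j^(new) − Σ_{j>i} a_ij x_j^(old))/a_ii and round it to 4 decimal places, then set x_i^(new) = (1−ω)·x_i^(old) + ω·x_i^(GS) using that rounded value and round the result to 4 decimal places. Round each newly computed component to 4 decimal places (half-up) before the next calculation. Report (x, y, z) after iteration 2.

(1.5626, -1.5928, 2.2487)

Iteration 1:
  x: GS value = (7 - (4)·0.0000 - (-3)·0.0000) / (10) = 0.7000;  x ← (1−ω)·0.0000 + ω·0.7000 = 0.8400
  y: GS value = (-2 - (1)·0.8400 - (4)·0.0000) / (8) = -0.3550;  y ← (1−ω)·0.0000 + ω·-0.3550 = -0.4260
  z: GS value = (9 - (-1)·0.8400 - (3)·-0.4260) / (7) = 1.5883;  z ← (1−ω)·0.0000 + ω·1.5883 = 1.9060
Iteration 2:
  x: GS value = (7 - (4)·-0.4260 - (-3)·1.9060) / (10) = 1.4422;  x ← (1−ω)·0.8400 + ω·1.4422 = 1.5626
  y: GS value = (-2 - (1)·1.5626 - (4)·1.9060) / (8) = -1.3983;  y ← (1−ω)·-0.4260 + ω·-1.3983 = -1.5928
  z: GS value = (9 - (-1)·1.5626 - (3)·-1.5928) / (7) = 2.1916;  z ← (1−ω)·1.9060 + ω·2.1916 = 2.2487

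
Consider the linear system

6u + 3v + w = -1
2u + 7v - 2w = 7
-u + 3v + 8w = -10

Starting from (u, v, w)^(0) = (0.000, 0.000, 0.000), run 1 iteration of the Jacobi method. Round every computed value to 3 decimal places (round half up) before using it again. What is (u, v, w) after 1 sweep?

Iteration 1:
  u = (-1 - (3)·0.000 - (1)·0.000) / (6) = -0.167
  v = (7 - (2)·0.000 - (-2)·0.000) / (7) = 1.000
  w = (-10 - (-1)·0.000 - (3)·0.000) / (8) = -1.250

(-0.167, 1.000, -1.250)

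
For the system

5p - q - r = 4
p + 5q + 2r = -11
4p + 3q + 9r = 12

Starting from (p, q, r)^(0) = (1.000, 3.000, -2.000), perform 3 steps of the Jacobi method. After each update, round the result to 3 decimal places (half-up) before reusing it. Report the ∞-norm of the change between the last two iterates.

0.504

Iteration 1:
  p = (4 - (-1)·3.000 - (-1)·-2.000) / (5) = 1.000
  q = (-11 - (1)·1.000 - (2)·-2.000) / (5) = -1.600
  r = (12 - (4)·1.000 - (3)·3.000) / (9) = -0.111
Iteration 2:
  p = (4 - (-1)·-1.600 - (-1)·-0.111) / (5) = 0.458
  q = (-11 - (1)·1.000 - (2)·-0.111) / (5) = -2.356
  r = (12 - (4)·1.000 - (3)·-1.600) / (9) = 1.422
Iteration 3:
  p = (4 - (-1)·-2.356 - (-1)·1.422) / (5) = 0.613
  q = (-11 - (1)·0.458 - (2)·1.422) / (5) = -2.860
  r = (12 - (4)·0.458 - (3)·-2.356) / (9) = 1.915
Change: (0.155, -0.504, 0.493) → max |·| = 0.504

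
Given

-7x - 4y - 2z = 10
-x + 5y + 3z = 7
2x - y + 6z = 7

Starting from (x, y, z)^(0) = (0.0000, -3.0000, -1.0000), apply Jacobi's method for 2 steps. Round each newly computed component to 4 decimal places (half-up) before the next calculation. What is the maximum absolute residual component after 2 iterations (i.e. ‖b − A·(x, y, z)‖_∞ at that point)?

Iteration 1:
  x = (10 - (-4)·-3.0000 - (-2)·-1.0000) / (-7) = 0.5714
  y = (7 - (-1)·0.0000 - (3)·-1.0000) / (5) = 2.0000
  z = (7 - (2)·0.0000 - (-1)·-3.0000) / (6) = 0.6667
Iteration 2:
  x = (10 - (-4)·2.0000 - (-2)·0.6667) / (-7) = -2.7619
  y = (7 - (-1)·0.5714 - (3)·0.6667) / (5) = 1.1143
  z = (7 - (2)·0.5714 - (-1)·2.0000) / (6) = 1.3095
Residual b − A·x = (-2.2571, -5.2619, 5.7811); ∞-norm = 5.7811

5.7811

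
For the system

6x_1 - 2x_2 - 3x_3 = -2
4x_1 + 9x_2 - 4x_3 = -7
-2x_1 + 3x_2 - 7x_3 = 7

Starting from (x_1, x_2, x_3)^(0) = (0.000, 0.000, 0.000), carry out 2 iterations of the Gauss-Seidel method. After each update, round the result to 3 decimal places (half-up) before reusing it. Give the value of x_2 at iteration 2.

-0.797

Iteration 1:
  x_1 = (-2 - (-2)·0.000 - (-3)·0.000) / (6) = -0.333
  x_2 = (-7 - (4)·-0.333 - (-4)·0.000) / (9) = -0.630
  x_3 = (7 - (-2)·-0.333 - (3)·-0.630) / (-7) = -1.175
Iteration 2:
  x_1 = (-2 - (-2)·-0.630 - (-3)·-1.175) / (6) = -1.131
  x_2 = (-7 - (4)·-1.131 - (-4)·-1.175) / (9) = -0.797
  x_3 = (7 - (-2)·-1.131 - (3)·-0.797) / (-7) = -1.018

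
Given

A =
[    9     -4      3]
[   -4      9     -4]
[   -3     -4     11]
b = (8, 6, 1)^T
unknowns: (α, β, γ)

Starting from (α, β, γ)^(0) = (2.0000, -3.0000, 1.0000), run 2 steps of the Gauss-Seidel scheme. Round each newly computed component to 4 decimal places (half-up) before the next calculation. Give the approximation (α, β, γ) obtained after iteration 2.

Iteration 1:
  α = (8 - (-4)·-3.0000 - (3)·1.0000) / (9) = -0.7778
  β = (6 - (-4)·-0.7778 - (-4)·1.0000) / (9) = 0.7654
  γ = (1 - (-3)·-0.7778 - (-4)·0.7654) / (11) = 0.1571
Iteration 2:
  α = (8 - (-4)·0.7654 - (3)·0.1571) / (9) = 1.1767
  β = (6 - (-4)·1.1767 - (-4)·0.1571) / (9) = 1.2595
  γ = (1 - (-3)·1.1767 - (-4)·1.2595) / (11) = 0.8698

(1.1767, 1.2595, 0.8698)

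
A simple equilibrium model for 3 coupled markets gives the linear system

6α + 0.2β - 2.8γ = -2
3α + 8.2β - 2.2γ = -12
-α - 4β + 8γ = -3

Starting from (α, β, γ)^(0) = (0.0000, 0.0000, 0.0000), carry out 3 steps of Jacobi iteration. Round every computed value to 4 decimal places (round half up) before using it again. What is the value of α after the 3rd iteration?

-0.8212

Iteration 1:
  α = (-2 - (0.2)·0.0000 - (-2.8)·0.0000) / (6) = -0.3333
  β = (-12 - (3)·0.0000 - (-2.2)·0.0000) / (8.2) = -1.4634
  γ = (-3 - (-1)·0.0000 - (-4)·0.0000) / (8) = -0.3750
Iteration 2:
  α = (-2 - (0.2)·-1.4634 - (-2.8)·-0.3750) / (6) = -0.4596
  β = (-12 - (3)·-0.3333 - (-2.2)·-0.3750) / (8.2) = -1.4421
  γ = (-3 - (-1)·-0.3333 - (-4)·-1.4634) / (8) = -1.1484
Iteration 3:
  α = (-2 - (0.2)·-1.4421 - (-2.8)·-1.1484) / (6) = -0.8212
  β = (-12 - (3)·-0.4596 - (-2.2)·-1.1484) / (8.2) = -1.6034
  γ = (-3 - (-1)·-0.4596 - (-4)·-1.4421) / (8) = -1.1535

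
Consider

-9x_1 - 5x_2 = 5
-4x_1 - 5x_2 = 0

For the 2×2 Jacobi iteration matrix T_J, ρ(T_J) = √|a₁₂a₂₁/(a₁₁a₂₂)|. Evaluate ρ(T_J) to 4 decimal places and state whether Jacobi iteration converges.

a₁₂a₂₁/(a₁₁a₂₂) = (-5)·(-4) / ((-9)·(-5)) = 0.444444
ρ = √|0.444444| = √0.444444 = 0.6667
ρ < 1, so Jacobi converges

0.6667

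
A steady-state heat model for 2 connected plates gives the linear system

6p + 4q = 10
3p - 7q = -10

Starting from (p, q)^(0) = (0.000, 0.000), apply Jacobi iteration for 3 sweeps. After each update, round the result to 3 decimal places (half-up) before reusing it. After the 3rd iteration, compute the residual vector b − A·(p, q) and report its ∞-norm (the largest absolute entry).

1.632

Iteration 1:
  p = (10 - (4)·0.000) / (6) = 1.667
  q = (-10 - (3)·0.000) / (-7) = 1.429
Iteration 2:
  p = (10 - (4)·1.429) / (6) = 0.714
  q = (-10 - (3)·1.667) / (-7) = 2.143
Iteration 3:
  p = (10 - (4)·2.143) / (6) = 0.238
  q = (-10 - (3)·0.714) / (-7) = 1.735
Residual b − A·x = (1.632, 1.431); ∞-norm = 1.632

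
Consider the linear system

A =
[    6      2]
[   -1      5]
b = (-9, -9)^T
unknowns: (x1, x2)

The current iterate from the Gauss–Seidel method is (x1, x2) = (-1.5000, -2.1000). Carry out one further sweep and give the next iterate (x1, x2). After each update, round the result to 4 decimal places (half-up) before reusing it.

One sweep:
  x1 = (-9 - (2)·-2.1000) / (6) = -0.8000
  x2 = (-9 - (-1)·-0.8000) / (5) = -1.9600

(-0.8000, -1.9600)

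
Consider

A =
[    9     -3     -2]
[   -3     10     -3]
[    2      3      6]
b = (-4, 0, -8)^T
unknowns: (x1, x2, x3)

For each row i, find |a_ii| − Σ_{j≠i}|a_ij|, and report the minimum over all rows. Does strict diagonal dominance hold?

row 1: |9| − (3+2) = 4
row 2: |10| − (3+3) = 4
row 3: |6| − (2+3) = 1
minimum over rows = 1 → strictly diagonally dominant (convergence guaranteed)

1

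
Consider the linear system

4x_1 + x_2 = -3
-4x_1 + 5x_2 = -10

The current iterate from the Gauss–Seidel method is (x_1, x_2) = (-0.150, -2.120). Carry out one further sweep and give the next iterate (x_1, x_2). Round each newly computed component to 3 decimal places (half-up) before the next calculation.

One sweep:
  x_1 = (-3 - (1)·-2.120) / (4) = -0.220
  x_2 = (-10 - (-4)·-0.220) / (5) = -2.176

(-0.220, -2.176)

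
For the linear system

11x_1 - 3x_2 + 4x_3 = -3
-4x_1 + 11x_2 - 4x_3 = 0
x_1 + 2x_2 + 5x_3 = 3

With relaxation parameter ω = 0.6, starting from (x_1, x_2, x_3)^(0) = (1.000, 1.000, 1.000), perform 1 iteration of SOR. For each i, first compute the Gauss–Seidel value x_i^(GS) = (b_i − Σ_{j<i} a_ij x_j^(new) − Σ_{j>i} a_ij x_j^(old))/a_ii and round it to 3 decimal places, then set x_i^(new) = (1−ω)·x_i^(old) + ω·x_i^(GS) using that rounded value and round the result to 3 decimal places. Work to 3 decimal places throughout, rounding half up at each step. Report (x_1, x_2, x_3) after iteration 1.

(0.182, 0.658, 0.580)

Iteration 1:
  x_1: GS value = (-3 - (-3)·1.000 - (4)·1.000) / (11) = -0.364;  x_1 ← (1−ω)·1.000 + ω·-0.364 = 0.182
  x_2: GS value = (0 - (-4)·0.182 - (-4)·1.000) / (11) = 0.430;  x_2 ← (1−ω)·1.000 + ω·0.430 = 0.658
  x_3: GS value = (3 - (1)·0.182 - (2)·0.658) / (5) = 0.300;  x_3 ← (1−ω)·1.000 + ω·0.300 = 0.580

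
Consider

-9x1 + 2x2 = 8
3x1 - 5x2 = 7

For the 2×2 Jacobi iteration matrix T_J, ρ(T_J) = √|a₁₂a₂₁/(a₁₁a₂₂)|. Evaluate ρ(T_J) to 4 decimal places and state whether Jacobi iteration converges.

0.3651

a₁₂a₂₁/(a₁₁a₂₂) = (2)·(3) / ((-9)·(-5)) = 0.133333
ρ = √|0.133333| = √0.133333 = 0.3651
ρ < 1, so Jacobi converges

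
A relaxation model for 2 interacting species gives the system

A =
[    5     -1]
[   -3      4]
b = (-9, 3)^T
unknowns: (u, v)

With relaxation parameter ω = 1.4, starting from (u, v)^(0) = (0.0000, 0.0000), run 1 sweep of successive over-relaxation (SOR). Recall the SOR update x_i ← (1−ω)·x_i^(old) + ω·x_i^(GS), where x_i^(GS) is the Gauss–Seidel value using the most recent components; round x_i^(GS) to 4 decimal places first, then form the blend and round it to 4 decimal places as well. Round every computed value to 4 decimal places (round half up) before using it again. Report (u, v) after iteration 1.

(-2.5200, -1.5960)

Iteration 1:
  u: GS value = (-9 - (-1)·0.0000) / (5) = -1.8000;  u ← (1−ω)·0.0000 + ω·-1.8000 = -2.5200
  v: GS value = (3 - (-3)·-2.5200) / (4) = -1.1400;  v ← (1−ω)·0.0000 + ω·-1.1400 = -1.5960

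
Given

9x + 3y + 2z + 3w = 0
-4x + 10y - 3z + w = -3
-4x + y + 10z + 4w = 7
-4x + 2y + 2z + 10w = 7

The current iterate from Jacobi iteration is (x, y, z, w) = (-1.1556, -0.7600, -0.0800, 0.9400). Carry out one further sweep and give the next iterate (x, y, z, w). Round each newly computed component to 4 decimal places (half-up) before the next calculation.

(-0.0422, -0.8802, -0.0622, 0.4058)

One sweep:
  x = (0 - (3)·-0.7600 - (2)·-0.0800 - (3)·0.9400) / (9) = -0.0422
  y = (-3 - (-4)·-1.1556 - (-3)·-0.0800 - (1)·0.9400) / (10) = -0.8802
  z = (7 - (-4)·-1.1556 - (1)·-0.7600 - (4)·0.9400) / (10) = -0.0622
  w = (7 - (-4)·-1.1556 - (2)·-0.7600 - (2)·-0.0800) / (10) = 0.4058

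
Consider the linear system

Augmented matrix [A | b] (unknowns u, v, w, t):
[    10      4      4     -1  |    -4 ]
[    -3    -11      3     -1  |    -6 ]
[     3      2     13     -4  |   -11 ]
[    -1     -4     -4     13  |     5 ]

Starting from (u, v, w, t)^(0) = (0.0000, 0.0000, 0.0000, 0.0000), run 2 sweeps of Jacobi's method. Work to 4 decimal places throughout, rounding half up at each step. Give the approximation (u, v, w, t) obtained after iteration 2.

Iteration 1:
  u = (-4 - (4)·0.0000 - (4)·0.0000 - (-1)·0.0000) / (10) = -0.4000
  v = (-6 - (-3)·0.0000 - (3)·0.0000 - (-1)·0.0000) / (-11) = 0.5455
  w = (-11 - (3)·0.0000 - (2)·0.0000 - (-4)·0.0000) / (13) = -0.8462
  t = (5 - (-1)·0.0000 - (-4)·0.0000 - (-4)·0.0000) / (13) = 0.3846
Iteration 2:
  u = (-4 - (4)·0.5455 - (4)·-0.8462 - (-1)·0.3846) / (10) = -0.2413
  v = (-6 - (-3)·-0.4000 - (3)·-0.8462 - (-1)·0.3846) / (-11) = 0.3888
  w = (-11 - (3)·-0.4000 - (2)·0.5455 - (-4)·0.3846) / (13) = -0.7194
  t = (5 - (-1)·-0.4000 - (-4)·0.5455 - (-4)·-0.8462) / (13) = 0.2613

(-0.2413, 0.3888, -0.7194, 0.2613)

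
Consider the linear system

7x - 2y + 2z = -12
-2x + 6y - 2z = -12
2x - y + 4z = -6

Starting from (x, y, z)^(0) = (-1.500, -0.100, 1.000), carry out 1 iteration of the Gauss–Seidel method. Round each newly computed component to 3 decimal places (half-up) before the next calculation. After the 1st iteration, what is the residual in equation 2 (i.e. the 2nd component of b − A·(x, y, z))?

Iteration 1:
  x = (-12 - (-2)·-0.100 - (2)·1.000) / (7) = -2.029
  y = (-12 - (-2)·-2.029 - (-2)·1.000) / (6) = -2.343
  z = (-6 - (2)·-2.029 - (-1)·-2.343) / (4) = -1.071
Residual b − A·x = (-0.341, -4.142, -0.001)

-4.142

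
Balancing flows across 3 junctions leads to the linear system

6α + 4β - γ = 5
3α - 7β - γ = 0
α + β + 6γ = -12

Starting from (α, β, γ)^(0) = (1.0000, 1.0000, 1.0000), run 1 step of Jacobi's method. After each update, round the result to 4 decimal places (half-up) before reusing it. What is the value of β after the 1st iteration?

0.2857

Iteration 1:
  α = (5 - (4)·1.0000 - (-1)·1.0000) / (6) = 0.3333
  β = (0 - (3)·1.0000 - (-1)·1.0000) / (-7) = 0.2857
  γ = (-12 - (1)·1.0000 - (1)·1.0000) / (6) = -2.3333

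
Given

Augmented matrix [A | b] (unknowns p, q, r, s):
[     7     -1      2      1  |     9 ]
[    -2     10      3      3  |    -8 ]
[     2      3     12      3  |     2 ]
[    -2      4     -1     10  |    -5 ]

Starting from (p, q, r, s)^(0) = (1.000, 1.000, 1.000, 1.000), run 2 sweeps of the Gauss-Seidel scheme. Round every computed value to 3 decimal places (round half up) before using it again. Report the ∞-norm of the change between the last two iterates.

Iteration 1:
  p = (9 - (-1)·1.000 - (2)·1.000 - (1)·1.000) / (7) = 1.000
  q = (-8 - (-2)·1.000 - (3)·1.000 - (3)·1.000) / (10) = -1.200
  r = (2 - (2)·1.000 - (3)·-1.200 - (3)·1.000) / (12) = 0.050
  s = (-5 - (-2)·1.000 - (4)·-1.200 - (-1)·0.050) / (10) = 0.185
Iteration 2:
  p = (9 - (-1)·-1.200 - (2)·0.050 - (1)·0.185) / (7) = 1.074
  q = (-8 - (-2)·1.074 - (3)·0.050 - (3)·0.185) / (10) = -0.656
  r = (2 - (2)·1.074 - (3)·-0.656 - (3)·0.185) / (12) = 0.105
  s = (-5 - (-2)·1.074 - (4)·-0.656 - (-1)·0.105) / (10) = -0.012
Change: (0.074, 0.544, 0.055, -0.197) → max |·| = 0.544

0.544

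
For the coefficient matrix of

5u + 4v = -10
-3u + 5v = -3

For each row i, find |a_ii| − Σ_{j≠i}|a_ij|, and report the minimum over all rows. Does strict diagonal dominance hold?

1

row 1: |5| − (4) = 1
row 2: |5| − (3) = 2
minimum over rows = 1 → strictly diagonally dominant (convergence guaranteed)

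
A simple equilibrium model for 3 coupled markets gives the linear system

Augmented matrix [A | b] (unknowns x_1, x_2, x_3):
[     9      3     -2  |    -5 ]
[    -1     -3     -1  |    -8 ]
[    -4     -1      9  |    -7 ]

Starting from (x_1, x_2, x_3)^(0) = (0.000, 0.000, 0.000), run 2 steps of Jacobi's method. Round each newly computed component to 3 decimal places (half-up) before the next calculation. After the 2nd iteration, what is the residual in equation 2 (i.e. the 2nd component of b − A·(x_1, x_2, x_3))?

-1.013

Iteration 1:
  x_1 = (-5 - (3)·0.000 - (-2)·0.000) / (9) = -0.556
  x_2 = (-8 - (-1)·0.000 - (-1)·0.000) / (-3) = 2.667
  x_3 = (-7 - (-4)·0.000 - (-1)·0.000) / (9) = -0.778
Iteration 2:
  x_1 = (-5 - (3)·2.667 - (-2)·-0.778) / (9) = -1.617
  x_2 = (-8 - (-1)·-0.556 - (-1)·-0.778) / (-3) = 3.111
  x_3 = (-7 - (-4)·-0.556 - (-1)·2.667) / (9) = -0.729
Residual b − A·x = (-1.238, -1.013, -3.796)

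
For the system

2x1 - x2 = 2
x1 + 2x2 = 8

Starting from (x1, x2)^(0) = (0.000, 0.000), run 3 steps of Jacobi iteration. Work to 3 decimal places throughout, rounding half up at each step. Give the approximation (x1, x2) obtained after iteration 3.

(2.750, 2.500)

Iteration 1:
  x1 = (2 - (-1)·0.000) / (2) = 1.000
  x2 = (8 - (1)·0.000) / (2) = 4.000
Iteration 2:
  x1 = (2 - (-1)·4.000) / (2) = 3.000
  x2 = (8 - (1)·1.000) / (2) = 3.500
Iteration 3:
  x1 = (2 - (-1)·3.500) / (2) = 2.750
  x2 = (8 - (1)·3.000) / (2) = 2.500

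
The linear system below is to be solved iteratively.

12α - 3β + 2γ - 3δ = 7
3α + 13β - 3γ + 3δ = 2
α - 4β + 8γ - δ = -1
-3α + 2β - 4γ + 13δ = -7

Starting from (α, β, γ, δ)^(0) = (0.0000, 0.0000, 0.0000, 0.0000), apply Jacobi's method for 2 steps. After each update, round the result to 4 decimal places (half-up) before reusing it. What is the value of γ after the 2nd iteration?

Iteration 1:
  α = (7 - (-3)·0.0000 - (2)·0.0000 - (-3)·0.0000) / (12) = 0.5833
  β = (2 - (3)·0.0000 - (-3)·0.0000 - (3)·0.0000) / (13) = 0.1538
  γ = (-1 - (1)·0.0000 - (-4)·0.0000 - (-1)·0.0000) / (8) = -0.1250
  δ = (-7 - (-3)·0.0000 - (2)·0.0000 - (-4)·0.0000) / (13) = -0.5385
Iteration 2:
  α = (7 - (-3)·0.1538 - (2)·-0.1250 - (-3)·-0.5385) / (12) = 0.5080
  β = (2 - (3)·0.5833 - (-3)·-0.1250 - (3)·-0.5385) / (13) = 0.1147
  γ = (-1 - (1)·0.5833 - (-4)·0.1538 - (-1)·-0.5385) / (8) = -0.1883
  δ = (-7 - (-3)·0.5833 - (2)·0.1538 - (-4)·-0.1250) / (13) = -0.4660

-0.1883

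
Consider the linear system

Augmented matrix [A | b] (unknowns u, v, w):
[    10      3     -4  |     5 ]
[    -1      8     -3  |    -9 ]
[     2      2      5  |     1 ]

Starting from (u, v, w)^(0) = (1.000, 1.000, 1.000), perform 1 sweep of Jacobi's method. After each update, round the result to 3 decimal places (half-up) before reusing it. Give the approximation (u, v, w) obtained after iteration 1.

(0.600, -0.625, -0.600)

Iteration 1:
  u = (5 - (3)·1.000 - (-4)·1.000) / (10) = 0.600
  v = (-9 - (-1)·1.000 - (-3)·1.000) / (8) = -0.625
  w = (1 - (2)·1.000 - (2)·1.000) / (5) = -0.600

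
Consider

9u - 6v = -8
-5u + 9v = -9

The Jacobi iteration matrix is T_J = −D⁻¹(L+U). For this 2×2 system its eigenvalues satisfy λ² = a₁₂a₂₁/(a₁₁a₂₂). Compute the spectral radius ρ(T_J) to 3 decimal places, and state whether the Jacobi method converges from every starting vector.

a₁₂a₂₁/(a₁₁a₂₂) = (-6)·(-5) / ((9)·(9)) = 0.370370
ρ = √|0.370370| = √0.370370 = 0.609
ρ < 1, so Jacobi converges

0.609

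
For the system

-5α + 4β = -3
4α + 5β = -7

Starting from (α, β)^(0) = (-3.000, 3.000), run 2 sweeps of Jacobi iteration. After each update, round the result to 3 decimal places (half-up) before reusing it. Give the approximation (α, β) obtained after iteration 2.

(1.400, -3.800)

Iteration 1:
  α = (-3 - (4)·3.000) / (-5) = 3.000
  β = (-7 - (4)·-3.000) / (5) = 1.000
Iteration 2:
  α = (-3 - (4)·1.000) / (-5) = 1.400
  β = (-7 - (4)·3.000) / (5) = -3.800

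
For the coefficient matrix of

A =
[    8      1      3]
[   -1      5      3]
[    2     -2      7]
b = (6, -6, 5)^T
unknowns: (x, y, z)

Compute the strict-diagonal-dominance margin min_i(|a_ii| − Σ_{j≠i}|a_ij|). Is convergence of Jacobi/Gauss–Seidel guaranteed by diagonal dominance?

1

row 1: |8| − (1+3) = 4
row 2: |5| − (1+3) = 1
row 3: |7| − (2+2) = 3
minimum over rows = 1 → strictly diagonally dominant (convergence guaranteed)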